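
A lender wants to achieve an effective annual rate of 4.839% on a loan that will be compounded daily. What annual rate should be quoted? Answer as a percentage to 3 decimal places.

4.726%

(1 + r/365)^365 − 1 = 0.04839, so 1 + r/365 = 1.04839^(1/365).
r/365 = 0.000129, so r = 0.047259 = 4.726%.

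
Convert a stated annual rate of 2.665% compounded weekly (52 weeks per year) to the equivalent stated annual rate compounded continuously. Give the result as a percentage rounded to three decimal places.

EAR = (1 + 0.02665/52)^52 − 1 = 0.027001.
Equivalent continuous rate: r = ln(1 + 0.027001) = 0.026643 = 2.664%.

2.664%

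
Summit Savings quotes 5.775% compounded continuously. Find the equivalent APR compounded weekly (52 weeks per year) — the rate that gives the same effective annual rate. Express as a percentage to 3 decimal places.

EAR under continuous compounding: e^0.05775 − 1 = 0.059450.
Solve (1 + r/52)^52 = 1.059450: r/52 = 1.059450^(1/52) − 1 = 0.001111, so r = 0.057782 = 5.778%.

5.778%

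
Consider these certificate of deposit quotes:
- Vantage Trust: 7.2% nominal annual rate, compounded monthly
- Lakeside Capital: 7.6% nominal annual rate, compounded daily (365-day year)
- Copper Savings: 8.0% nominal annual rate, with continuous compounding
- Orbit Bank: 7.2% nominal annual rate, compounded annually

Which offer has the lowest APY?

Vantage Trust: (1 + 0.072/12)^12 − 1 = 7.442%
Lakeside Capital: (1 + 0.076/365)^365 − 1 = 7.895%
Copper Savings: e^0.080 − 1 = 8.329%
Orbit Bank: compounded annually, EAR = 7.200%
The lowest effective annual rate is Orbit Bank at 7.200%.

Orbit Bank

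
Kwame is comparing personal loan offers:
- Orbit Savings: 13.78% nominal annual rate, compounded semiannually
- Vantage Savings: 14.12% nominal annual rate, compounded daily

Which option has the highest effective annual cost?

Vantage Savings

Orbit Savings: (1 + 0.1378/2)^2 − 1 = 14.255%
Vantage Savings: (1 + 0.1412/365)^365 − 1 = 15.162%
The highest effective annual rate is Vantage Savings at 15.162%.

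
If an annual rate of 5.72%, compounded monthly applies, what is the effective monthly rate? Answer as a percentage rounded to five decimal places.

0.47667%

With a nominal annual rate compounded monthly, the periodic rate is the nominal rate divided by 12.
i = 0.0572 / 12 = 0.0047667 = 0.47667%.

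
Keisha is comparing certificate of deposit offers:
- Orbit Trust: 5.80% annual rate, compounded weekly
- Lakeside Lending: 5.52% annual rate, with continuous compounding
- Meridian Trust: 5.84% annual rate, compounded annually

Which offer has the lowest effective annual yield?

Lakeside Lending

Orbit Trust: (1 + 0.0580/52)^52 − 1 = 5.968%
Lakeside Lending: e^0.0552 − 1 = 5.675%
Meridian Trust: compounded annually, EAR = 5.840%
The lowest effective annual rate is Lakeside Lending at 5.675%.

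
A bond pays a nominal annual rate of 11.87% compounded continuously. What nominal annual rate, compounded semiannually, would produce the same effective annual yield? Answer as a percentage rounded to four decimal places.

EAR under continuous compounding: e^0.1187 − 1 = 0.126032.
Solve (1 + r/2)^2 = 1.126032: r/2 = 1.126032^(1/2) − 1 = 0.061147, so r = 0.122293 = 12.2293%.

12.2293%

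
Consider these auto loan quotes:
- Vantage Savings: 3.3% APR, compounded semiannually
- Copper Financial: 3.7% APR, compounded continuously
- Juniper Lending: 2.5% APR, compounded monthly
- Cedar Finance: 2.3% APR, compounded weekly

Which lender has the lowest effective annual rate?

Vantage Savings: (1 + 0.033/2)^2 − 1 = 3.327%
Copper Financial: e^0.037 − 1 = 3.769%
Juniper Lending: (1 + 0.025/12)^12 − 1 = 2.529%
Cedar Finance: (1 + 0.023/52)^52 − 1 = 2.326%
The lowest effective annual rate is Cedar Finance at 2.326%.

Cedar Finance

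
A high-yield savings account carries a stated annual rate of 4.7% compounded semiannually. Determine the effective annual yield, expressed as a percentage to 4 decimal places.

EAR = (1 + 0.047/2)^2 − 1.
= (1 + 0.023500)^2 − 1 = 1.047552 − 1 = 4.7552%.

4.7552%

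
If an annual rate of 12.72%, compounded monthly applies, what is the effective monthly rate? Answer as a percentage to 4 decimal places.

With a nominal annual rate compounded monthly, the periodic rate is the nominal rate divided by 12.
i = 0.1272 / 12 = 0.0106000 = 1.0600%.

1.0600%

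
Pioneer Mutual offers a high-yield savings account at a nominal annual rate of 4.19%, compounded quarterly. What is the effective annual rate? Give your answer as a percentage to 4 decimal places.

4.2563%

EAR = (1 + 0.0419/4)^4 − 1.
= (1 + 0.010475)^4 − 1 = 1.042563 − 1 = 4.2563%.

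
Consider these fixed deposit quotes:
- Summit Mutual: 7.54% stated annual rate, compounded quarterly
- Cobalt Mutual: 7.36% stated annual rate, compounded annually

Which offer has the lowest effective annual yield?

Cobalt Mutual

Summit Mutual: (1 + 0.0754/4)^4 − 1 = 7.756%
Cobalt Mutual: compounded annually, EAR = 7.360%
The lowest effective annual rate is Cobalt Mutual at 7.360%.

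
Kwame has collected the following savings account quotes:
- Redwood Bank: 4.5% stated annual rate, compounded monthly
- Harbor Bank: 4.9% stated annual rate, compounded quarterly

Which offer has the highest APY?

Harbor Bank

Redwood Bank: (1 + 0.045/12)^12 − 1 = 4.594%
Harbor Bank: (1 + 0.049/4)^4 − 1 = 4.991%
The highest effective annual rate is Harbor Bank at 4.991%.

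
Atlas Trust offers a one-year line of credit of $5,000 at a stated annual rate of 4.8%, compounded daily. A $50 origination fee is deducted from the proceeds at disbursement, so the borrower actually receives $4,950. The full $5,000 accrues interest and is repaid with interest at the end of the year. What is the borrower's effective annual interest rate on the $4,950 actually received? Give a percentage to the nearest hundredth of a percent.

Amount owed after one year: 5,000 × (1 + 0.048/365)^365 = 5,000 × 1.049167 = $5,245.84.
Effective rate on net proceeds: 5,245.84 / 4,950 − 1 = 0.059765 = 5.98%.

5.98%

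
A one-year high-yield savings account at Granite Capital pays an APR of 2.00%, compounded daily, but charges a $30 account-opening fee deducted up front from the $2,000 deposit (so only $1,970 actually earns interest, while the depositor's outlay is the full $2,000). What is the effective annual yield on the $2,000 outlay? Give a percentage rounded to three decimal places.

Value after one year: 1,970 × (1 + 0.0200/365)^365 = 1,970 × 1.020201 = $2,009.80.
Effective yield on the $2,000 outlay: 2,009.80 / 2,000 − 1 = 0.004898 = 0.490%.

0.490%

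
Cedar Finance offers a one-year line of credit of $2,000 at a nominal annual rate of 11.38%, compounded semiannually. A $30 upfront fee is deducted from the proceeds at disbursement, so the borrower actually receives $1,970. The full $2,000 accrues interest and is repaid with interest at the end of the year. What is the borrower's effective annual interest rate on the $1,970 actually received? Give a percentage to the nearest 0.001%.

13.405%

Amount owed after one year: 2,000 × (1 + 0.1138/2)^2 = 2,000 × 1.117038 = $2,234.08.
Effective rate on net proceeds: 2,234.08 / 1,970 − 1 = 0.134048 = 13.405%.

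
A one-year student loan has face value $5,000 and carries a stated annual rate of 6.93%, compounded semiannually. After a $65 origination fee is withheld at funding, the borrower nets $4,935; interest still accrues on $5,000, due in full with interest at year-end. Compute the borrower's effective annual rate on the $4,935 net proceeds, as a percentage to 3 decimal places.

8.460%

Amount owed after one year: 5,000 × (1 + 0.0693/2)^2 = 5,000 × 1.070501 = $5,352.50.
Effective rate on net proceeds: 5,352.50 / 4,935 − 1 = 0.084600 = 8.460%.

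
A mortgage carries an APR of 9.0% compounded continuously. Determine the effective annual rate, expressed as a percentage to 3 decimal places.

9.417%

With continuous compounding, EAR = e^0.090 − 1.
e^0.090 = 1.094174, so EAR = 0.094174 = 9.417%.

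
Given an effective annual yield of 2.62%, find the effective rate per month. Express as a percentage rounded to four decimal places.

The per-month rate i satisfies (1 + i)^12 = 1 + 0.0262.
i = 1.0262^(1/12) − 1 = 0.0021575 = 0.2158%.

0.2158%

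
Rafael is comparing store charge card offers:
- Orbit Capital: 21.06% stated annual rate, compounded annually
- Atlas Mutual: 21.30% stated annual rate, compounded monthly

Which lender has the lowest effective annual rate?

Orbit Capital: compounded annually, EAR = 21.060%
Atlas Mutual: (1 + 0.2130/12)^12 − 1 = 23.508%
The lowest effective annual rate is Orbit Capital at 21.060%.

Orbit Capital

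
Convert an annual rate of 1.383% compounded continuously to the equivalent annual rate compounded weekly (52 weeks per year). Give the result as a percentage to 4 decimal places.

1.3832%

EAR under continuous compounding: e^0.01383 − 1 = 0.013926.
Solve (1 + r/52)^52 = 1.013926: r/52 = 1.013926^(1/52) − 1 = 0.000266, so r = 0.013832 = 1.3832%.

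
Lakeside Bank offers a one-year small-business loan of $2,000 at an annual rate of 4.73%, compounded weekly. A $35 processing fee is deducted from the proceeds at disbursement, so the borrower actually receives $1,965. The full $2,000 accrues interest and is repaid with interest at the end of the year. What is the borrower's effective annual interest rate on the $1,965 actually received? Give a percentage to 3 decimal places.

6.709%

Amount owed after one year: 2,000 × (1 + 0.0473/52)^52 = 2,000 × 1.048414 = $2,096.83.
Effective rate on net proceeds: 2,096.83 / 1,965 − 1 = 0.067088 = 6.709%.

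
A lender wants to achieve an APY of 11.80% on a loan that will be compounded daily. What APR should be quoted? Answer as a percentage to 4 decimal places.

(1 + r/365)^365 − 1 = 0.1180, so 1 + r/365 = 1.1180^(1/365).
r/365 = 0.000306, so r = 0.111558 = 11.1558%.

11.1558%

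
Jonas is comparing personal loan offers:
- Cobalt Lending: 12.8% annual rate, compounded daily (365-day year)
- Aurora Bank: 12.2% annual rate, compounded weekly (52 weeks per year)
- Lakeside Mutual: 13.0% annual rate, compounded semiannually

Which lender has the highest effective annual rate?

Cobalt Lending: (1 + 0.128/365)^365 − 1 = 13.653%
Aurora Bank: (1 + 0.122/52)^52 − 1 = 12.959%
Lakeside Mutual: (1 + 0.130/2)^2 − 1 = 13.422%
The highest effective annual rate is Cobalt Lending at 13.653%.

Cobalt Lending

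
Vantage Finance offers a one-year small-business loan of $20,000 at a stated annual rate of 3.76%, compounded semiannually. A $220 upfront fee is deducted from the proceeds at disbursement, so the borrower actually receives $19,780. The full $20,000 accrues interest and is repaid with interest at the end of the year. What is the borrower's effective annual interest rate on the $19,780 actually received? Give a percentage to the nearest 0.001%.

4.950%

Amount owed after one year: 20,000 × (1 + 0.0376/2)^2 = 20,000 × 1.037953 = $20,759.07.
Effective rate on net proceeds: 20,759.07 / 19,780 − 1 = 0.049498 = 4.950%.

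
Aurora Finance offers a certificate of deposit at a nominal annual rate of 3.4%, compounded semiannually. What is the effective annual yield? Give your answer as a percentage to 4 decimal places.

EAR = (1 + 0.034/2)^2 − 1.
= (1 + 0.017000)^2 − 1 = 1.034289 − 1 = 3.4289%.

3.4289%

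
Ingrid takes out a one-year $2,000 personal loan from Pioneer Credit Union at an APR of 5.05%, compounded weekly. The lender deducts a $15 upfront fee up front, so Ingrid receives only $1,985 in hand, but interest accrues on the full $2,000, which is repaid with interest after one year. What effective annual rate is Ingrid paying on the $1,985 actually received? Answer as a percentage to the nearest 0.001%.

5.972%

Amount owed after one year: 2,000 × (1 + 0.0505/52)^52 = 2,000 × 1.051771 = $2,103.54.
Effective rate on net proceeds: 2,103.54 / 1,985 − 1 = 0.059719 = 5.972%.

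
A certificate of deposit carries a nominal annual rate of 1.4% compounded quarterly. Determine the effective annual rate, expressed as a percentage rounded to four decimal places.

1.4074%

EAR = (1 + 0.014/4)^4 − 1.
= 1.014074 − 1 = 1.4074%.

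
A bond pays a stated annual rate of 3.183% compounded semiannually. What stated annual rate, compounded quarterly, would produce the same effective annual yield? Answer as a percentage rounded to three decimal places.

EAR = (1 + 0.03183/2)^2 − 1 = 0.032083.
Solve (1 + r/4)^4 = 1.032083: r/4 = 1.032083^(1/4) − 1 = 0.007926, so r = 0.031704 = 3.170%.

3.170%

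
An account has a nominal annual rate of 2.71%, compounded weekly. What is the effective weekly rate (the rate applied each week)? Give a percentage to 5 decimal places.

With a nominal annual rate compounded weekly, the periodic rate is the nominal rate divided by 52.
i = 0.0271 / 52 = 0.0005212 = 0.05212%.

0.05212%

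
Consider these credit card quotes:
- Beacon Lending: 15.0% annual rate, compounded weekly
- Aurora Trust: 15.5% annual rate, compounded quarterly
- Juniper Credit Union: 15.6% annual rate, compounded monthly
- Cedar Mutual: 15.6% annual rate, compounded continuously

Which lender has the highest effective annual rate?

Beacon Lending: (1 + 0.150/52)^52 − 1 = 16.158%
Aurora Trust: (1 + 0.155/4)^4 − 1 = 16.424%
Juniper Credit Union: (1 + 0.156/12)^12 − 1 = 16.765%
Cedar Mutual: e^0.156 − 1 = 16.883%
The highest effective annual rate is Cedar Mutual at 16.883%.

Cedar Mutual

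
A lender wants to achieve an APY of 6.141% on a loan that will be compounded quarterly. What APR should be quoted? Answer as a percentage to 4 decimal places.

6.0044%

(1 + r/4)^4 − 1 = 0.06141, so 1 + r/4 = 1.06141^(1/4).
r/4 = 0.015011, so r = 0.060044 = 6.0044%.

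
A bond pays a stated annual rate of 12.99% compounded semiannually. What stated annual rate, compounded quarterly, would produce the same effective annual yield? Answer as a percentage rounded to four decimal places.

12.7857%

EAR = (1 + 0.1299/2)^2 − 1 = 0.134119.
Solve (1 + r/4)^4 = 1.134119: r/4 = 1.134119^(1/4) − 1 = 0.031964, so r = 0.127857 = 12.7857%.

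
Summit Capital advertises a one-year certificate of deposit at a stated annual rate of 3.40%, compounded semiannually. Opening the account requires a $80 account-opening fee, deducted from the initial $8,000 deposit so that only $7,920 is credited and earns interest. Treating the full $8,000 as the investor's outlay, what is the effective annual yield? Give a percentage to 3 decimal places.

Value after one year: 7,920 × (1 + 0.0340/2)^2 = 7,920 × 1.034289 = $8,191.57.
Effective yield on the $8,000 outlay: 8,191.57 / 8,000 − 1 = 0.023946 = 2.395%.

2.395%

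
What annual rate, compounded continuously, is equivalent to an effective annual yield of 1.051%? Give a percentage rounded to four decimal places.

Continuous: nominal r satisfies e^r − 1 = 0.01051.
r = ln(1 + 0.01051) = ln(1.01051) = 0.010455 = 1.0455%.

1.0455%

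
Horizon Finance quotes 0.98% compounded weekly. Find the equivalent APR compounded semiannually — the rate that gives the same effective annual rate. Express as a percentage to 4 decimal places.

EAR = (1 + 0.0098/52)^52 − 1 = 0.009847.
Solve (1 + r/2)^2 = 1.009847: r/2 = 1.009847^(1/2) − 1 = 0.004912, so r = 0.009823 = 0.9823%.

0.9823%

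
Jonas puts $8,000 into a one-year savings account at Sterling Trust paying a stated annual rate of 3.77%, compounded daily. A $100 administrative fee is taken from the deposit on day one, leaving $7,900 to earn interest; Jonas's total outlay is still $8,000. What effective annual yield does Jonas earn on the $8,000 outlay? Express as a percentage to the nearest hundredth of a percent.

2.54%

Value after one year: 7,900 × (1 + 0.0377/365)^365 = 7,900 × 1.038418 = $8,203.50.
Effective yield on the $8,000 outlay: 8,203.50 / 8,000 − 1 = 0.025437 = 2.54%.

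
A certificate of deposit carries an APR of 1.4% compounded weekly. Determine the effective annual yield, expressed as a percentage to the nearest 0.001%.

EAR = (1 + 0.014/52)^52 − 1.
= 1.014097 − 1 = 1.410%.

1.410%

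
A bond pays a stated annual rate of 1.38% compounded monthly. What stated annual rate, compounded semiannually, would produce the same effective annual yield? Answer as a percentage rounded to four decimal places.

EAR = (1 + 0.0138/12)^12 − 1 = 0.013888.
Solve (1 + r/2)^2 = 1.013888: r/2 = 1.013888^(1/2) − 1 = 0.006920, so r = 0.013840 = 1.3840%.

1.3840%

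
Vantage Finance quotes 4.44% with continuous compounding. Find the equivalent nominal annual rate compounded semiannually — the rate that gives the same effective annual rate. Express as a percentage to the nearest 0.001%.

EAR under continuous compounding: e^0.0444 − 1 = 0.045400.
Solve (1 + r/2)^2 = 1.045400: r/2 = 1.045400^(1/2) − 1 = 0.022448, so r = 0.044897 = 4.490%.

4.490%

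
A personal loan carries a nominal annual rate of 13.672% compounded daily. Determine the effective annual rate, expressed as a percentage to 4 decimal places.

EAR = (1 + 0.13672/365)^365 − 1.
= 1.146478 − 1 = 14.6478%.

14.6478%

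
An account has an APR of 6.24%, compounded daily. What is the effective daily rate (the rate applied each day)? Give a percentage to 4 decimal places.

With a nominal annual rate compounded daily, the periodic rate is the nominal rate divided by 365.
i = 0.0624 / 365 = 0.0001710 = 0.0171%.

0.0171%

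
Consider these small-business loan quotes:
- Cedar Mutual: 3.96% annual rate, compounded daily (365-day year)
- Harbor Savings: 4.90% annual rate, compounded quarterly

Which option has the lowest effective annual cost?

Cedar Mutual

Cedar Mutual: (1 + 0.0396/365)^365 − 1 = 4.039%
Harbor Savings: (1 + 0.0490/4)^4 − 1 = 4.991%
The lowest effective annual rate is Cedar Mutual at 4.039%.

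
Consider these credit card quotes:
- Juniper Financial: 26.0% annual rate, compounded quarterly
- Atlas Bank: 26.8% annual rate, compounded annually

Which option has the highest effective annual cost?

Juniper Financial

Juniper Financial: (1 + 0.260/4)^4 − 1 = 28.647%
Atlas Bank: compounded annually, EAR = 26.800%
The highest effective annual rate is Juniper Financial at 28.647%.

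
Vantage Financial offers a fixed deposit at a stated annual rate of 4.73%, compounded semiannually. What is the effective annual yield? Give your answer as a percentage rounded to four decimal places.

4.7859%

EAR = (1 + 0.0473/2)^2 − 1.
= 1.047859 − 1 = 4.7859%.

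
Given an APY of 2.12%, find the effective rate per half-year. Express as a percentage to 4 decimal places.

The per-half-year rate i satisfies (1 + i)^2 = 1 + 0.0212.
i = 1.0212^(1/2) − 1 = 0.0105444 = 1.0544%.

1.0544%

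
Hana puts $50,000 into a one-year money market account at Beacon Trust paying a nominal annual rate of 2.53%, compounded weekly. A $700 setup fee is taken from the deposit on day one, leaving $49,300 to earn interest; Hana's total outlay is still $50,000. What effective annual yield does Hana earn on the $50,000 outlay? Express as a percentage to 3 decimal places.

Value after one year: 49,300 × (1 + 0.0253/52)^52 = 49,300 × 1.025616 = $50,562.89.
Effective yield on the $50,000 outlay: 50,562.89 / 50,000 − 1 = 0.011258 = 1.126%.

1.126%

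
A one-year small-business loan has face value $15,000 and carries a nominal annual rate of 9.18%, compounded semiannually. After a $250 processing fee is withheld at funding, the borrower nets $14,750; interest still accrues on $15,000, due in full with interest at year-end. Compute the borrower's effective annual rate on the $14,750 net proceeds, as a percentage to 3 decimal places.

Amount owed after one year: 15,000 × (1 + 0.0918/2)^2 = 15,000 × 1.093907 = $16,408.60.
Effective rate on net proceeds: 16,408.60 / 14,750 − 1 = 0.112448 = 11.245%.

11.245%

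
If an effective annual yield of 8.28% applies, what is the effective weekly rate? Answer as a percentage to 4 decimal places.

The per-week rate i satisfies (1 + i)^52 = 1 + 0.0828.
i = 1.0828^(1/52) − 1 = 0.0015310 = 0.1531%.

0.1531%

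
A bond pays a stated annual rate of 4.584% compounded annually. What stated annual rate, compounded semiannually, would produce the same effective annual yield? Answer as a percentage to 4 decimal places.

Compounded annually, EAR = nominal = 0.045840.
Solve (1 + r/2)^2 = 1.045840: r/2 = 1.045840^(1/2) − 1 = 0.022663, so r = 0.045326 = 4.5326%.

4.5326%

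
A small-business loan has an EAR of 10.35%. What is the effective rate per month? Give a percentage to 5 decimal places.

The per-month rate i satisfies (1 + i)^12 = 1 + 0.1035.
i = 1.1035^(1/12) − 1 = 0.0082410 = 0.82410%.

0.82410%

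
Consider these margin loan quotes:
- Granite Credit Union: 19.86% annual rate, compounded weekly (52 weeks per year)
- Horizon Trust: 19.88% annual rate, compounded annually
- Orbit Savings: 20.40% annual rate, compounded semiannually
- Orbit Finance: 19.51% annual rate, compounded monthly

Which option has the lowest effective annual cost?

Granite Credit Union: (1 + 0.1986/52)^52 − 1 = 21.923%
Horizon Trust: compounded annually, EAR = 19.880%
Orbit Savings: (1 + 0.2040/2)^2 − 1 = 21.440%
Orbit Finance: (1 + 0.1951/12)^12 − 1 = 21.353%
The lowest effective annual rate is Horizon Trust at 19.880%.

Horizon Trust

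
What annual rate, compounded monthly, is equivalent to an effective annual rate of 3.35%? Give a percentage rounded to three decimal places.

(1 + r/12)^12 − 1 = 0.0335, so 1 + r/12 = 1.0335^(1/12).
r/12 = 0.002750, so r = 0.032996 = 3.300%.

3.300%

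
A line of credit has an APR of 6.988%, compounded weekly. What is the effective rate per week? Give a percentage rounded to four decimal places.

With a nominal annual rate compounded weekly, the periodic rate is the nominal rate divided by 52.
i = 0.06988 / 52 = 0.0013438 = 0.1344%.

0.1344%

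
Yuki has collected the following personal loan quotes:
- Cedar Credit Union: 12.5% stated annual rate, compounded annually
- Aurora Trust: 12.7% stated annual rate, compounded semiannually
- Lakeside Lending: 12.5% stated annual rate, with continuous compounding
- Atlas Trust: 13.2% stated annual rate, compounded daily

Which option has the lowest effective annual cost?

Cedar Credit Union

Cedar Credit Union: compounded annually, EAR = 12.500%
Aurora Trust: (1 + 0.127/2)^2 − 1 = 13.103%
Lakeside Lending: e^0.125 − 1 = 13.315%
Atlas Trust: (1 + 0.132/365)^365 − 1 = 14.108%
The lowest effective annual rate is Cedar Credit Union at 12.500%.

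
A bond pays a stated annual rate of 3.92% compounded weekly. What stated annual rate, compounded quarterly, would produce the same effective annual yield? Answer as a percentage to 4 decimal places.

3.9378%

EAR = (1 + 0.0392/52)^52 − 1 = 0.039963.
Solve (1 + r/4)^4 = 1.039963: r/4 = 1.039963^(1/4) − 1 = 0.009844, so r = 0.039378 = 3.9378%.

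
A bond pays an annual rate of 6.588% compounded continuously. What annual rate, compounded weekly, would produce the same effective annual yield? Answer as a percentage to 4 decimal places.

EAR under continuous compounding: e^0.06588 − 1 = 0.068099.
Solve (1 + r/52)^52 = 1.068099: r/52 = 1.068099^(1/52) − 1 = 0.001268, so r = 0.065922 = 6.5922%.

6.5922%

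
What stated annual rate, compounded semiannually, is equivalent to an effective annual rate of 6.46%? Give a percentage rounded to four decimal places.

6.3589%

(1 + r/2)^2 − 1 = 0.0646, so 1 + r/2 = 1.0646^(1/2).
r/2 = 0.031795, so r = 0.063589 = 6.3589%.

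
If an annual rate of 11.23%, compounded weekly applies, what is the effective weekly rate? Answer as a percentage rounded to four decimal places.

With a nominal annual rate compounded weekly, the periodic rate is the nominal rate divided by 52.
i = 0.1123 / 52 = 0.0021596 = 0.2160%.

0.2160%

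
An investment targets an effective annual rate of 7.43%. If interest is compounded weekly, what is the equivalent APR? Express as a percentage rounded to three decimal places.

(1 + r/52)^52 − 1 = 0.0743, so 1 + r/52 = 1.0743^(1/52).
r/52 = 0.001379, so r = 0.071719 = 7.172%.

7.172%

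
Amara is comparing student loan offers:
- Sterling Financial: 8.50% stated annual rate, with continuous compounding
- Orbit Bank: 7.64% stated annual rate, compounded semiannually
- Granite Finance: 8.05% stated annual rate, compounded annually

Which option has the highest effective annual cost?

Sterling Financial: e^0.0850 − 1 = 8.872%
Orbit Bank: (1 + 0.0764/2)^2 − 1 = 7.786%
Granite Finance: compounded annually, EAR = 8.050%
The highest effective annual rate is Sterling Financial at 8.872%.

Sterling Financial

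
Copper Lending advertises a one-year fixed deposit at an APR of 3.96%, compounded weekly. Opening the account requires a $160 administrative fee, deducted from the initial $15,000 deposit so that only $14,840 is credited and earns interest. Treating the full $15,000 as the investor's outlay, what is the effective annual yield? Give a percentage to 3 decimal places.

Value after one year: 14,840 × (1 + 0.0396/52)^52 = 14,840 × 1.040379 = $15,439.22.
Effective yield on the $15,000 outlay: 15,439.22 / 15,000 − 1 = 0.029281 = 2.928%.

2.928%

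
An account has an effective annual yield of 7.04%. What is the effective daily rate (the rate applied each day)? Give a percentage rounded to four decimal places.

The per-day rate i satisfies (1 + i)^365 = 1 + 0.0704.
i = 1.0704^(1/365) − 1 = 0.0001864 = 0.0186%.

0.0186%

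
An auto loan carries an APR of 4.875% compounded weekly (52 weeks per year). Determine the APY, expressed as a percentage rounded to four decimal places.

4.9934%

EAR = (1 + 0.04875/52)^52 − 1.
= (1 + 0.000938)^52 − 1 = 1.049934 − 1 = 4.9934%.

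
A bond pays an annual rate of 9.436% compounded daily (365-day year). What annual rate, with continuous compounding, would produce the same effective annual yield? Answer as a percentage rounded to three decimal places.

9.435%

EAR = (1 + 0.09436/365)^365 − 1 = 0.098942.
Equivalent continuous rate: r = ln(1 + 0.098942) = 0.094348 = 9.435%.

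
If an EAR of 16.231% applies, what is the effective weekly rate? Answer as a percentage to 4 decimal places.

The per-week rate i satisfies (1 + i)^52 = 1 + 0.16231.
i = 1.16231^(1/52) − 1 = 0.0028967 = 0.2897%.

0.2897%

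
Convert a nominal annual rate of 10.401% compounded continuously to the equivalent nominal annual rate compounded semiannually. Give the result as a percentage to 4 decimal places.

10.6762%

EAR under continuous compounding: e^0.10401 − 1 = 0.109612.
Solve (1 + r/2)^2 = 1.109612: r/2 = 1.109612^(1/2) − 1 = 0.053381, so r = 0.106762 = 10.6762%.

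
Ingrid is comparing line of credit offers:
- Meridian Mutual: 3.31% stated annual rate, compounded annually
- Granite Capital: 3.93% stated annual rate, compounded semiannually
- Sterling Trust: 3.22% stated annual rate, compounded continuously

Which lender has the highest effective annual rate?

Granite Capital

Meridian Mutual: compounded annually, EAR = 3.310%
Granite Capital: (1 + 0.0393/2)^2 − 1 = 3.969%
Sterling Trust: e^0.0322 − 1 = 3.272%
The highest effective annual rate is Granite Capital at 3.969%.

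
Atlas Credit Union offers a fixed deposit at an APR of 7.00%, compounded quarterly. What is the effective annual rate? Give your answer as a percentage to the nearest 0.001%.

7.186%

EAR = (1 + 0.0700/4)^4 − 1.
= 1.071859 − 1 = 7.186%.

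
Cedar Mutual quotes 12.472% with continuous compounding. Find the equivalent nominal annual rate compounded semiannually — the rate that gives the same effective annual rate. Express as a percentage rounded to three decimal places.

12.869%

EAR under continuous compounding: e^0.12472 − 1 = 0.132831.
Solve (1 + r/2)^2 = 1.132831: r/2 = 1.132831^(1/2) − 1 = 0.064345, so r = 0.128691 = 12.869%.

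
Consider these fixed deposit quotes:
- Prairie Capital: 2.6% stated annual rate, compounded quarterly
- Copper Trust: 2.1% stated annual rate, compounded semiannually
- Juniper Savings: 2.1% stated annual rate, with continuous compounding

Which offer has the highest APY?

Prairie Capital: (1 + 0.026/4)^4 − 1 = 2.625%
Copper Trust: (1 + 0.021/2)^2 − 1 = 2.111%
Juniper Savings: e^0.021 − 1 = 2.122%
The highest effective annual rate is Prairie Capital at 2.625%.

Prairie Capital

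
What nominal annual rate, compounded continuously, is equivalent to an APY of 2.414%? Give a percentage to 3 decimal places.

2.385%

Continuous: nominal r satisfies e^r − 1 = 0.02414.
r = ln(1 + 0.02414) = ln(1.02414) = 0.023853 = 2.385%.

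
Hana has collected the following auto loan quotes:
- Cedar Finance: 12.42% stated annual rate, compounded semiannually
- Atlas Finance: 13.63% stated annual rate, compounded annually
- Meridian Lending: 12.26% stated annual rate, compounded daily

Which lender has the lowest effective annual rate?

Cedar Finance: (1 + 0.1242/2)^2 − 1 = 12.806%
Atlas Finance: compounded annually, EAR = 13.630%
Meridian Lending: (1 + 0.1226/365)^365 − 1 = 13.041%
The lowest effective annual rate is Cedar Finance at 12.806%.

Cedar Finance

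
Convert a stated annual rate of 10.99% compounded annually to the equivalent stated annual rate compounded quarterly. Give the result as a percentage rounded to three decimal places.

Compounded annually, EAR = nominal = 0.109900.
Solve (1 + r/4)^4 = 1.109900: r/4 = 1.109900^(1/4) − 1 = 0.026410, so r = 0.105641 = 10.564%.

10.564%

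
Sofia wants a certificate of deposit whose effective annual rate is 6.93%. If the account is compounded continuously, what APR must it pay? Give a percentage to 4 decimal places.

Continuous: nominal r satisfies e^r − 1 = 0.0693.
r = ln(1 + 0.0693) = ln(1.0693) = 0.067004 = 6.7004%.

6.7004%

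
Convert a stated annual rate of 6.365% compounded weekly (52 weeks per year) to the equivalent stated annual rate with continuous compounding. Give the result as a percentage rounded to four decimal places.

EAR = (1 + 0.06365/52)^52 − 1 = 0.065678.
Equivalent continuous rate: r = ln(1 + 0.065678) = 0.063611 = 6.3611%.

6.3611%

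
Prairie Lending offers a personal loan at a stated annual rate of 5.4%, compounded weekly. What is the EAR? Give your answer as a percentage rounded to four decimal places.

EAR = (1 + 0.054/52)^52 − 1.
= (1 + 0.001038)^52 − 1 = 1.055455 − 1 = 5.5455%.

5.5455%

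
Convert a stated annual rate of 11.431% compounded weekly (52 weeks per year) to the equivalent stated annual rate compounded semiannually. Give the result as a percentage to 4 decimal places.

11.7507%

EAR = (1 + 0.11431/52)^52 − 1 = 0.120959.
Solve (1 + r/2)^2 = 1.120959: r/2 = 1.120959^(1/2) − 1 = 0.058753, so r = 0.117507 = 11.7507%.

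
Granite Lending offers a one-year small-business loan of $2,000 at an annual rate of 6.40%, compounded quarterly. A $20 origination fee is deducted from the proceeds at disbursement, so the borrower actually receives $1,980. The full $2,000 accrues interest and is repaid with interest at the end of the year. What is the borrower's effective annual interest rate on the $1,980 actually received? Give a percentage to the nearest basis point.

Amount owed after one year: 2,000 × (1 + 0.0640/4)^4 = 2,000 × 1.065552 = $2,131.10.
Effective rate on net proceeds: 2,131.10 / 1,980 − 1 = 0.076316 = 7.63%.

7.63%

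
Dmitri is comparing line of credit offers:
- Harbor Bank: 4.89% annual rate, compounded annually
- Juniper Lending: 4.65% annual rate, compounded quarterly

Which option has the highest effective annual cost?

Harbor Bank: compounded annually, EAR = 4.890%
Juniper Lending: (1 + 0.0465/4)^4 − 1 = 4.732%
The highest effective annual rate is Harbor Bank at 4.890%.

Harbor Bank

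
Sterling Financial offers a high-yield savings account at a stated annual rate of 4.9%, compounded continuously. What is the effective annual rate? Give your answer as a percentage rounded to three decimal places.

5.022%

With continuous compounding, EAR = e^0.049 − 1.
e^0.049 = 1.050220, so EAR = 0.050220 = 5.022%.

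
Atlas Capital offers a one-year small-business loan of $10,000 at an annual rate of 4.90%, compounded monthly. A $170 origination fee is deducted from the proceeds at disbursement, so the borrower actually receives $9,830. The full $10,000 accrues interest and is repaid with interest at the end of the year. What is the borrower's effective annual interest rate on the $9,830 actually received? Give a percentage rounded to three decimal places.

6.828%

Amount owed after one year: 10,000 × (1 + 0.0490/12)^12 = 10,000 × 1.050116 = $10,501.16.
Effective rate on net proceeds: 10,501.16 / 9,830 − 1 = 0.068276 = 6.828%.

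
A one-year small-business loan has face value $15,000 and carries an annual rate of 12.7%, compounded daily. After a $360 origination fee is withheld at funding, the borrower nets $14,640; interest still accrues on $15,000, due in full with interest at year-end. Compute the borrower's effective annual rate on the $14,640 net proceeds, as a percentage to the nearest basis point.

Amount owed after one year: 15,000 × (1 + 0.127/365)^365 = 15,000 × 1.135392 = $17,030.88.
Effective rate on net proceeds: 17,030.88 / 14,640 − 1 = 0.163311 = 16.33%.

16.33%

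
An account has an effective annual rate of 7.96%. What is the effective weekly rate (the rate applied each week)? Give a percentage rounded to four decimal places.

The per-week rate i satisfies (1 + i)^52 = 1 + 0.0796.
i = 1.0796^(1/52) − 1 = 0.0014740 = 0.1474%.

0.1474%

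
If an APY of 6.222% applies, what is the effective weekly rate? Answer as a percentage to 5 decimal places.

0.11615%

The per-week rate i satisfies (1 + i)^52 = 1 + 0.06222.
i = 1.06222^(1/52) − 1 = 0.0011615 = 0.11615%.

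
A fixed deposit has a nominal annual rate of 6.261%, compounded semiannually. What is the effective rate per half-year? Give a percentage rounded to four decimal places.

With a nominal annual rate compounded semiannually, the periodic rate is the nominal rate divided by 2.
i = 0.06261 / 2 = 0.0313050 = 3.1305%.

3.1305%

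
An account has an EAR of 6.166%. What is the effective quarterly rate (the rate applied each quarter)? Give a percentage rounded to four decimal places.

1.5071%

The per-quarter rate i satisfies (1 + i)^4 = 1 + 0.06166.
i = 1.06166^(1/4) − 1 = 0.0150709 = 1.5071%.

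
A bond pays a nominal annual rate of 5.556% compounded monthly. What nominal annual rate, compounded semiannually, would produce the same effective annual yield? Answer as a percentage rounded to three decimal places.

EAR = (1 + 0.05556/12)^12 − 1 = 0.056997.
Solve (1 + r/2)^2 = 1.056997: r/2 = 1.056997^(1/2) − 1 = 0.028104, so r = 0.056207 = 5.621%.

5.621%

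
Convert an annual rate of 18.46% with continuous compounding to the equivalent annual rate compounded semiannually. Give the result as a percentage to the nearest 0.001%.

19.339%

EAR under continuous compounding: e^0.1846 − 1 = 0.202737.
Solve (1 + r/2)^2 = 1.202737: r/2 = 1.202737^(1/2) − 1 = 0.096694, so r = 0.193388 = 19.339%.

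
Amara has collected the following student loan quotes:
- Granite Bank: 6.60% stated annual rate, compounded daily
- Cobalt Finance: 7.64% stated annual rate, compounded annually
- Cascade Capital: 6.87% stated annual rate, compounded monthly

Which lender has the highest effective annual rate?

Granite Bank: (1 + 0.0660/365)^365 − 1 = 6.822%
Cobalt Finance: compounded annually, EAR = 7.640%
Cascade Capital: (1 + 0.0687/12)^12 − 1 = 7.091%
The highest effective annual rate is Cobalt Finance at 7.640%.

Cobalt Finance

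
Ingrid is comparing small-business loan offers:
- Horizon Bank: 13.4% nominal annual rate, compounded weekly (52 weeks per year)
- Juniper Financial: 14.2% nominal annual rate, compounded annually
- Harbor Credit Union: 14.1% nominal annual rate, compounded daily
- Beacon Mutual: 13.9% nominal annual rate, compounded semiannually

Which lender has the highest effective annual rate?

Horizon Bank: (1 + 0.134/52)^52 − 1 = 14.320%
Juniper Financial: compounded annually, EAR = 14.200%
Harbor Credit Union: (1 + 0.141/365)^365 − 1 = 15.139%
Beacon Mutual: (1 + 0.139/2)^2 − 1 = 14.383%
The highest effective annual rate is Harbor Credit Union at 15.139%.

Harbor Credit Union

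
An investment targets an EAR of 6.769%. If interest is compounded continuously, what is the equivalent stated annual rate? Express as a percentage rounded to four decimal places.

6.5497%

Continuous: nominal r satisfies e^r − 1 = 0.06769.
r = ln(1 + 0.06769) = ln(1.06769) = 0.065497 = 6.5497%.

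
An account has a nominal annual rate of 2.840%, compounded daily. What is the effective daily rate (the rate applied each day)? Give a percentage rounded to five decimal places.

0.00778%

With a nominal annual rate compounded daily, the periodic rate is the nominal rate divided by 365.
i = 0.02840 / 365 = 0.0000778 = 0.00778%.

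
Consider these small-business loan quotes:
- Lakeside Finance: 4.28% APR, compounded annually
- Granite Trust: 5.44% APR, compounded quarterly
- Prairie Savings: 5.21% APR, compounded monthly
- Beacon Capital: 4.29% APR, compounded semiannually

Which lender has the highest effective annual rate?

Granite Trust

Lakeside Finance: compounded annually, EAR = 4.280%
Granite Trust: (1 + 0.0544/4)^4 − 1 = 5.552%
Prairie Savings: (1 + 0.0521/12)^12 − 1 = 5.336%
Beacon Capital: (1 + 0.0429/2)^2 − 1 = 4.336%
The highest effective annual rate is Granite Trust at 5.552%.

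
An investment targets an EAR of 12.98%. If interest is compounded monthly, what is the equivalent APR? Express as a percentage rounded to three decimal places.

12.266%

(1 + r/12)^12 − 1 = 0.1298, so 1 + r/12 = 1.1298^(1/12).
r/12 = 0.010222, so r = 0.122663 = 12.266%.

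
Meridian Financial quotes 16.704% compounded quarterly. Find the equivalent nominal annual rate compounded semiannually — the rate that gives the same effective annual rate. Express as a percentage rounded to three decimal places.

17.053%

EAR = (1 + 0.16704/4)^4 − 1 = 0.177798.
Solve (1 + r/2)^2 = 1.177798: r/2 = 1.177798^(1/2) − 1 = 0.085264, so r = 0.170528 = 17.053%.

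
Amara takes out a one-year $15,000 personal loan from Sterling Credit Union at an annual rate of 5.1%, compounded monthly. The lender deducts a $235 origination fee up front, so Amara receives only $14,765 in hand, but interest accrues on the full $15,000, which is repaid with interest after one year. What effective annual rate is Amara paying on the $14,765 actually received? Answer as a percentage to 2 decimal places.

Amount owed after one year: 15,000 × (1 + 0.051/12)^12 = 15,000 × 1.052209 = $15,783.14.
Effective rate on net proceeds: 15,783.14 / 14,765 − 1 = 0.068956 = 6.90%.

6.90%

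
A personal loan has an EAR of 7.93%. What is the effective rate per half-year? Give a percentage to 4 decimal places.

3.8894%

The per-half-year rate i satisfies (1 + i)^2 = 1 + 0.0793.
i = 1.0793^(1/2) − 1 = 0.0388936 = 3.8894%.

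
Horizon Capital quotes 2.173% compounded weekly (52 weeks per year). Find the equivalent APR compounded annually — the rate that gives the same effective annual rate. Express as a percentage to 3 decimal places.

EAR = (1 + 0.02173/52)^52 − 1 = 0.021963.
Compounded annually, the equivalent nominal rate is the EAR itself: 2.196%.

2.196%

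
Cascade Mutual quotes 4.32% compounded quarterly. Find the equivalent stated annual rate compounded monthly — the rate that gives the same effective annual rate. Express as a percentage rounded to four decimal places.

EAR = (1 + 0.0432/4)^4 − 1 = 0.043905.
Solve (1 + r/12)^12 = 1.043905: r/12 = 1.043905^(1/12) − 1 = 0.003587, so r = 0.043045 = 4.3045%.

4.3045%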